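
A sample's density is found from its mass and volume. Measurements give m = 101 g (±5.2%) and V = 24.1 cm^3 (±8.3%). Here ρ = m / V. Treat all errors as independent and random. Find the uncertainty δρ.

Since ρ is a product/quotient, work with relative uncertainties:
  (1·δm/m)² = (1×0.0520)² = 0.00270;  (-1·δV/V)² = (-1×0.0830)² = 0.00689
δρ/ρ = √(0.00959) = 0.0979
ρ = 4.19 g/cm^3, so δρ = 0.0979 × 4.19 = 0.410 g/cm^3.

0.410 g/cm^3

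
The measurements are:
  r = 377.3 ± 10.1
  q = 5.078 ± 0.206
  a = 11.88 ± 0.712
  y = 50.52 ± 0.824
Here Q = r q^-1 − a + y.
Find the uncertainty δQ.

3.77

Let p = r·q^-1 = 74.30. δp/p = √((1·δr/r)² + (-1·δq/q)²) = √(0.000717 + 0.00165) = 0.0486, so δp = 3.61.
Q = p − a + y: δQ = √(δp² + δa² + δy²) = √(13.0 + 0.507 + 0.679) = 3.77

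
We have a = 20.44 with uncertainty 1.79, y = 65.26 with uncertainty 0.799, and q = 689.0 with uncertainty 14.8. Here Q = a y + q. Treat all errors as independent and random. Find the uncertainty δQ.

Let p = a·y = 1334. δp/p = √((1·δa/a)² + (1·δy/y)²) = √(0.00767 + 0.000150) = 0.0884, so δp = 118.
Q = p + q: δQ = √(δp² + δq²) = √(13900 + 219) = 119

119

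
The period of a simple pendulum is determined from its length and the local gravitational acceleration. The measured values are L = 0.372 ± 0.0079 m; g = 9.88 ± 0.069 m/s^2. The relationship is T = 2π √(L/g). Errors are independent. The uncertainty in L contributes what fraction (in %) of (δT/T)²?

90.2%

(δT/T)² = (½·δL/L)² + (−½·δg/g)²
  L term: (0.5×0.0212)² = 0.000113
  g term: (-0.5×0.00698)² = 1.22e-05
Total = 0.000125. Share from L = 0.000113/0.000125 = 0.902.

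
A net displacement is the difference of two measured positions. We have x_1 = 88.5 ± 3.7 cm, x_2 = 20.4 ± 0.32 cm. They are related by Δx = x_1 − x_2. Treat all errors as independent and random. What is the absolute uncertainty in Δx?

Sums and differences: (δΔx)² = Σ (cᵢ δxᵢ)².
  (δx_1)² = 13.7;  (δx_2)² = 0.102
δΔx = √(13.8) = 3.71 cm

3.71 cm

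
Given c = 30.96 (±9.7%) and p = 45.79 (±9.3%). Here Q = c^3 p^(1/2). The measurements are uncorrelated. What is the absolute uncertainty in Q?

59200

Products/powers → add relative errors in quadrature, weighted by exponent:
  (3·δc/c)² = (3×0.0970)² = 0.0847;  (½·δp/p)² = (0.5×0.0930)² = 0.00216
δQ/Q = √(0.0868) = 0.295
Q = 200800, so δQ = 0.295 × 200800 = 59200.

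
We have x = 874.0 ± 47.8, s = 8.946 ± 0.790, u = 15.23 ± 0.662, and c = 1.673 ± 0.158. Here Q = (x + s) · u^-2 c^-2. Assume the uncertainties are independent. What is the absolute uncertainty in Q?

Let w = x + s = 882.9. δw = √(δx² + δs²) = √(2280 + 0.624) = 47.8, so δw/w = 0.0541.
Q is then a monomial in w, u, c:
δQ/Q = √((δw/w)² + (-2·δu/u)² + (-2·δc/c)²) = √(0.00293 + 0.00756 + 0.0357) = 0.215
Q = 1.360, so δQ = 0.215 × 1.360 = 0.292.

0.292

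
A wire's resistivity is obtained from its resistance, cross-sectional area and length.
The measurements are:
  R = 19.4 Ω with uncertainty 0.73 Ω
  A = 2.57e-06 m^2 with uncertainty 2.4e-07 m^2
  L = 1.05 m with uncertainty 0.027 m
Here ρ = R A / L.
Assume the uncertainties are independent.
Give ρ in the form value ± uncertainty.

(4.75 ± 0.493) × 10^-5 Ω·m

Since ρ is a product/quotient, work with relative uncertainties:
  (1·δR/R)² = (1×0.0376)² = 0.00142;  (1·δA/A)² = (1×0.0934)² = 0.00872;  (-1·δL/L)² = (-1×0.0257)² = 0.000661
δρ/ρ = √(0.0108) = 0.104
ρ = 4.75e-05 Ω·m, so δρ = 0.104 × 4.75e-05 = 4.93e-06 Ω·m.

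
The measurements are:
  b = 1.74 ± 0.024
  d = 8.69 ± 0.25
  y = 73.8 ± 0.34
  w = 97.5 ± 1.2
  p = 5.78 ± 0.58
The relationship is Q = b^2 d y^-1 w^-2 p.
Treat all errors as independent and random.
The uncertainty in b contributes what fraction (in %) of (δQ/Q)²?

(δQ/Q)² = (2·δb/b)² + (1·δd/d)² + (-1·δy/y)² + (-2·δw/w)² + (1·δp/p)²
  b term: (2×0.0138)² = 0.000761
  d term: (1×0.0288)² = 0.000828
  y term: (-1×0.00461)² = 2.12e-05
  w term: (-2×0.0123)² = 0.000606
  p term: (1×0.100)² = 0.0101
Total = 0.0123. Share from b = 0.000761/0.0123 = 0.0619.

6.19%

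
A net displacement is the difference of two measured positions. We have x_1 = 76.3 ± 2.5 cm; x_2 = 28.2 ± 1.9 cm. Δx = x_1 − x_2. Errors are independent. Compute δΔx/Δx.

0.0653

Sums and differences: (δΔx)² = Σ (cᵢ δxᵢ)².
  (δx_1)² = 6.25;  (δx_2)² = 3.61
δΔx = √(9.86) = 3.14 cm
Δx = 48.1 cm, so δΔx/Δx = 3.14/48.1 = 0.0653.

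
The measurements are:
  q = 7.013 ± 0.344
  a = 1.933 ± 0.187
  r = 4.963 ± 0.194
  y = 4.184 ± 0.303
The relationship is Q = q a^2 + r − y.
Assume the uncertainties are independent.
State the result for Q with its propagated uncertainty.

26.98 ± 5.24

Let p = q·a^2 = 26.20. δp/p = √((1·δq/q)² + (2·δa/a)²) = √(0.00241 + 0.0374) = 0.200, so δp = 5.23.
Q = p + r − y: δQ = √(δp² + δr² + δy²) = √(27.4 + 0.0376 + 0.0918) = 5.24
Q = 26.98.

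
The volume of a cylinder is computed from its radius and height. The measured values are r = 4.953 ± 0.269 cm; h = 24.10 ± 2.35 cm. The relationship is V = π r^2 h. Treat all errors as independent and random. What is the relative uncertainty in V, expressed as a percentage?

Relative error in a monomial: (δV/V)² = Σ (nᵢ · δxᵢ/xᵢ)².
  (2·δr/r)² = (2×0.0543)² = 0.0118;  (1·δh/h)² = (1×0.0975)² = 0.00951
δV/V = √(0.0213) = 0.146

14.6%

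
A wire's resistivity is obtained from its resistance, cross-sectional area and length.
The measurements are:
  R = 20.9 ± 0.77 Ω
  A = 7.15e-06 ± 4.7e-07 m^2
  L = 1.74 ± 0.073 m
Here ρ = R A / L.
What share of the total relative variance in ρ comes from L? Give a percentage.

23.7%

(δρ/ρ)² = (1·δR/R)² + (1·δA/A)² + (-1·δL/L)²
  R term: (1×0.0368)² = 0.00136
  A term: (1×0.0657)² = 0.00432
  L term: (-1×0.0420)² = 0.00176
Total = 0.00744. Share from L = 0.00176/0.00744 = 0.237.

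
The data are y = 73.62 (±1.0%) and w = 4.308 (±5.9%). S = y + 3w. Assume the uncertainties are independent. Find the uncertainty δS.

1.06

Absolute uncertainties add in quadrature for a linear combination:
  (δy)² = 0.542;  (3·δw)² = 0.581
δS = √(1.12) = 1.06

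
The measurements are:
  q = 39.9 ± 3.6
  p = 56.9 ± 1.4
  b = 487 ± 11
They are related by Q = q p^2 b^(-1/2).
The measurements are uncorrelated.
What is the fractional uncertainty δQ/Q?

0.103

Since Q is a product/quotient, work with relative uncertainties:
  (1·δq/q)² = (1×0.0902)² = 0.00814;  (2·δp/p)² = (2×0.0246)² = 0.00242;  (−½·δb/b)² = (-0.5×0.0226)² = 0.000128
δQ/Q = √(0.0107) = 0.103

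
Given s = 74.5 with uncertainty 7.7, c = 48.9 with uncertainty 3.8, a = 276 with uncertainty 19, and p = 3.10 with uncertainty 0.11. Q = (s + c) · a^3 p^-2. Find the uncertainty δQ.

Let u = s + c = 123. δu = √(δs² + δc²) = √(59.3 + 14.4) = 8.59, so δu/u = 0.0696.
Q is then a monomial in u, a, p:
δQ/Q = √((δu/u)² + (3·δa/a)² + (-2·δp/p)²) = √(0.00484 + 0.0427 + 0.00504) = 0.229
Q = 2.7e+08, so δQ = 0.229 × 2.7e+08 = 6.19e+07.

6.19e+07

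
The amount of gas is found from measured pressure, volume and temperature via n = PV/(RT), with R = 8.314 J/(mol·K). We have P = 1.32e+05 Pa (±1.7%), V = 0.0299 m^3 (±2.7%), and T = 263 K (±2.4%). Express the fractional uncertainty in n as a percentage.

Since n is a product/quotient, work with relative uncertainties:
  (1·δP/P)² = (1×0.0170)² = 0.000289;  (1·δV/V)² = (1×0.0270)² = 0.000729;  (-1·δT/T)² = (-1×0.0240)² = 0.000576
δn/n = √(0.00159) = 0.0399

3.99%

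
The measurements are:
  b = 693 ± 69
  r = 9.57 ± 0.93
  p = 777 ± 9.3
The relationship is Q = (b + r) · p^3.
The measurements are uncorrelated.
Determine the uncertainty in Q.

Let u = b + r = 703. δu = √(δb² + δr²) = √(4760 + 0.865) = 69.0, so δu/u = 0.0982.
Q is then a monomial in u, p:
δQ/Q = √((δu/u)² + (3·δp/p)²) = √(0.00965 + 0.00129) = 0.105
Q = 3.3e+11, so δQ = 0.105 × 3.3e+11 = 3.45e+10.

3.45e+10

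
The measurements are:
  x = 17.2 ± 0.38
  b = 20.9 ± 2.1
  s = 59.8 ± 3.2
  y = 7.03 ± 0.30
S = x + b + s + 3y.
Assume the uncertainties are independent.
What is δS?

3.95

S is a linear combination, so absolute uncertainties add in quadrature:
  (δx)² = 0.144;  (δb)² = 4.41;  (δs)² = 10.2;  (3·δy)² = 0.810
δS = √(15.6) = 3.95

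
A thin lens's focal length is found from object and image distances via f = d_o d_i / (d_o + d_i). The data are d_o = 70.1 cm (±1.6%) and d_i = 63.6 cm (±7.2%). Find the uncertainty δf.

∂f/∂d_o = (d_i/(d_o+d_i))² = 0.226;  ∂f/∂d_i = (d_o/(d_o+d_i))² = 0.275
δf = √((∂f/∂d_o · δd_o)² + (∂f/∂d_i · δd_i)²) = √(0.0644 + 1.58) = 1.28 cm

1.28 cm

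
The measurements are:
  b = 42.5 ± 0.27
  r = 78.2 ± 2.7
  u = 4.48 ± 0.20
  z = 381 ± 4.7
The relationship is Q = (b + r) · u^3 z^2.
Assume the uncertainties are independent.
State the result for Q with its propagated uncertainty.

(1.58 ± 0.217) × 10^9

Let w = b + r = 121. δw = √(δb² + δr²) = √(0.0729 + 7.29) = 2.71, so δw/w = 0.0225.
Q is then a monomial in w, u, z:
δQ/Q = √((δw/w)² + (3·δu/u)² + (2·δz/z)²) = √(0.000505 + 0.0179 + 0.000609) = 0.138
Q = 1.58e+09, so δQ = 0.138 × 1.58e+09 = 2.17e+08.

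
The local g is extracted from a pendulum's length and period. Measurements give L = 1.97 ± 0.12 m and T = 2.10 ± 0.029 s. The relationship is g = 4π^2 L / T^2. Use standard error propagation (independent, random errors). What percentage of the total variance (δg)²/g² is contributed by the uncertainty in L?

82.9%

(δg/g)² = (1·δL/L)² + (-2·δT/T)²
  L term: (1×0.0609)² = 0.00371
  T term: (-2×0.0138)² = 0.000763
Total = 0.00447. Share from L = 0.00371/0.00447 = 0.829.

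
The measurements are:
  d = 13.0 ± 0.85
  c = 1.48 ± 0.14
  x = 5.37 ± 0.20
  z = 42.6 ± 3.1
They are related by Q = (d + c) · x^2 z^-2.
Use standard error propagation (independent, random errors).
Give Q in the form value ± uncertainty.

Let u = d + c = 14.5. δu = √(δd² + δc²) = √(0.722 + 0.0196) = 0.861, so δu/u = 0.0595.
Q is then a monomial in u, x, z:
δQ/Q = √((δu/u)² + (2·δx/x)² + (-2·δz/z)²) = √(0.00354 + 0.00555 + 0.0212) = 0.174
Q = 0.230, so δQ = 0.174 × 0.230 = 0.0400.

0.230 ± 0.0400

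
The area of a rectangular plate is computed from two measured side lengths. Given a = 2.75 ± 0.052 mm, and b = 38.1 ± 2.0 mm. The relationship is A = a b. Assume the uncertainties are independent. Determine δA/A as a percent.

Products/powers → add relative errors in quadrature, weighted by exponent:
  (1·δa/a)² = (1×0.0189)² = 0.000358;  (1·δb/b)² = (1×0.0525)² = 0.00276
δA/A = √(0.00311) = 0.0558

5.58%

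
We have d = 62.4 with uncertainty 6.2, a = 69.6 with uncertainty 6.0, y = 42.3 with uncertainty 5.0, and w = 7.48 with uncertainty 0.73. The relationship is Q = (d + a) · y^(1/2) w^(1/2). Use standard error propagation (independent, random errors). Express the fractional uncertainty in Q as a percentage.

Let u = d + a = 132. δu = √(δd² + δa²) = √(38.4 + 36.0) = 8.63, so δu/u = 0.0654.
Q is then a monomial in u, y, w:
δQ/Q = √((δu/u)² + (½·δy/y)² + (½·δw/w)²) = √(0.00427 + 0.00349 + 0.00238) = 0.101

10.1%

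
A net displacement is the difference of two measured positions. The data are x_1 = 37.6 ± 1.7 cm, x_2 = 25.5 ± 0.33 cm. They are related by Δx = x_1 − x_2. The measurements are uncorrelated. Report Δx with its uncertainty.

12.1 ± 1.73 cm

Each term contributes (cᵢ δxᵢ)² to (δΔx)²:
  (δx_1)² = 2.89;  (δx_2)² = 0.109
δΔx = √(3.00) = 1.73 cm
Δx = 12.1 cm.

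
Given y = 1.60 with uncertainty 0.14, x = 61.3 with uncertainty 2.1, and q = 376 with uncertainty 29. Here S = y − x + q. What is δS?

Sums and differences: (δS)² = Σ (cᵢ δxᵢ)².
  (δy)² = 0.0196;  (δx)² = 4.41;  (δq)² = 841
δS = √(845) = 29.1

29.1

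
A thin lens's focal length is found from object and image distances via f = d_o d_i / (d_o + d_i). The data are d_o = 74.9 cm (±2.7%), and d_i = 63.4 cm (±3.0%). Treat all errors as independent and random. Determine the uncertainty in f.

0.701 cm

∂f/∂d_o = (d_i/(d_o+d_i))² = 0.210;  ∂f/∂d_i = (d_o/(d_o+d_i))² = 0.293
δf = √((∂f/∂d_o · δd_o)² + (∂f/∂d_i · δd_i)²) = √(0.181 + 0.311) = 0.701 cm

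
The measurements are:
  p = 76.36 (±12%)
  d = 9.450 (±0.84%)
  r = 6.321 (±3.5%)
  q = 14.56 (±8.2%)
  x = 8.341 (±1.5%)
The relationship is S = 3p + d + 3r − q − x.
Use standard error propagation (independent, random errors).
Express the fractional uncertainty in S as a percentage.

S is a linear combination, so absolute uncertainties add in quadrature:
  (3·δp)² = 756;  (δd)² = 0.00630;  (3·δr)² = 0.441;  (δq)² = 1.43;  (δx)² = 0.0157
δS = √(758) = 27.5
S = 234.6, so δS/S = 27.5/234.6 = 0.117.

11.7%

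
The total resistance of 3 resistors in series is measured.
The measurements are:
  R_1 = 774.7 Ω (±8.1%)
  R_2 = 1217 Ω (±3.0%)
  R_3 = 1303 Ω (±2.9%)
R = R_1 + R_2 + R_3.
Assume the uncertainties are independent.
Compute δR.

R is a linear combination, so absolute uncertainties add in quadrature:
  (δR_1)² = 3940;  (δR_2)² = 1330;  (δR_3)² = 1430
δR = √(6700) = 81.8 Ω

81.8 Ω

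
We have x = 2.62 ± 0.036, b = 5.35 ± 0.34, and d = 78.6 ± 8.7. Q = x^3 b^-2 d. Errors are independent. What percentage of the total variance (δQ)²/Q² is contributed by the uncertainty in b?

53.7%

(δQ/Q)² = (3·δx/x)² + (-2·δb/b)² + (1·δd/d)²
  x term: (3×0.0137)² = 0.00170
  b term: (-2×0.0636)² = 0.0162
  d term: (1×0.111)² = 0.0123
Total = 0.0301. Share from b = 0.0162/0.0301 = 0.537.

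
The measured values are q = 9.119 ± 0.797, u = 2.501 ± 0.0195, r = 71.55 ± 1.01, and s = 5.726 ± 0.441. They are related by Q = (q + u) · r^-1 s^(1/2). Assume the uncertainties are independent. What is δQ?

0.0311

Let w = q + u = 11.62. δw = √(δq² + δu²) = √(0.635 + 0.000380) = 0.797, so δw/w = 0.0686.
Q is then a monomial in w, r, s:
δQ/Q = √((δw/w)² + (-1·δr/r)² + (½·δs/s)²) = √(0.00471 + 0.000199 + 0.00148) = 0.0799
Q = 0.3886, so δQ = 0.0799 × 0.3886 = 0.0311.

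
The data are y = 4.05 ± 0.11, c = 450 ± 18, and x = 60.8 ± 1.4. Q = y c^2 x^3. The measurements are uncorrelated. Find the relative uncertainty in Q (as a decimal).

0.109

Since Q is a product/quotient, work with relative uncertainties:
  (1·δy/y)² = (1×0.0272)² = 0.000738;  (2·δc/c)² = (2×0.0400)² = 0.00640;  (3·δx/x)² = (3×0.0230)² = 0.00477
δQ/Q = √(0.0119) = 0.109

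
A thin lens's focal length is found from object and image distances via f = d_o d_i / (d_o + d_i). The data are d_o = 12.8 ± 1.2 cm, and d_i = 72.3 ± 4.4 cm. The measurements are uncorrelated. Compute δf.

∂f/∂d_o = (d_i/(d_o+d_i))² = 0.722;  ∂f/∂d_i = (d_o/(d_o+d_i))² = 0.0226
δf = √((∂f/∂d_o · δd_o)² + (∂f/∂d_i · δd_i)²) = √(0.750 + 0.00991) = 0.872 cm

0.872 cm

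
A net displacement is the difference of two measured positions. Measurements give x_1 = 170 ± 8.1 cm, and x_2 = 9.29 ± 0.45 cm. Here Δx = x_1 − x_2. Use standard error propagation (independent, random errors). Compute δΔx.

8.11 cm

For a sum/difference, combine absolute errors in quadrature:
  (δx_1)² = 65.6;  (δx_2)² = 0.203
δΔx = √(65.8) = 8.11 cm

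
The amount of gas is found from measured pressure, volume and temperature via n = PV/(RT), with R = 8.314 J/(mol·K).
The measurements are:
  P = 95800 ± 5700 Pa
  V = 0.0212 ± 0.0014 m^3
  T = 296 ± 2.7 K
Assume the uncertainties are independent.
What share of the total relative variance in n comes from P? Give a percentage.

44.3%

(δn/n)² = (1·δP/P)² + (1·δV/V)² + (-1·δT/T)²
  P term: (1×0.0595)² = 0.00354
  V term: (1×0.0660)² = 0.00436
  T term: (-1×0.00912)² = 8.32e-05
Total = 0.00798. Share from P = 0.00354/0.00798 = 0.443.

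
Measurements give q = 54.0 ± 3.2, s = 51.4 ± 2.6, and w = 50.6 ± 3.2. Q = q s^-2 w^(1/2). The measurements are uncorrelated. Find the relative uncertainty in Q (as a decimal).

0.121

Products/powers → add relative errors in quadrature, weighted by exponent:
  (1·δq/q)² = (1×0.0593)² = 0.00351;  (-2·δs/s)² = (-2×0.0506)² = 0.0102;  (½·δw/w)² = (0.5×0.0632)² = 0.001000
δQ/Q = √(0.0147) = 0.121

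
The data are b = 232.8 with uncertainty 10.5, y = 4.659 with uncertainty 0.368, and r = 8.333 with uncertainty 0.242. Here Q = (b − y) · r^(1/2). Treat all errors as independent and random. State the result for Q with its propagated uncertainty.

Let u = b − y = 228.1. δu = √(δb² + δy²) = √(110 + 0.135) = 10.5, so δu/u = 0.0461.
Q is then a monomial in u, r:
δQ/Q = √((δu/u)² + (½·δr/r)²) = √(0.00212 + 0.000211) = 0.0483
Q = 658.6, so δQ = 0.0483 × 658.6 = 31.8.

658.6 ± 31.8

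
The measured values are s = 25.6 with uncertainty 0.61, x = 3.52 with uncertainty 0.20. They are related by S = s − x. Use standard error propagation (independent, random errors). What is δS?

Sums and differences: (δS)² = Σ (cᵢ δxᵢ)².
  (δs)² = 0.372;  (δx)² = 0.0400
δS = √(0.412) = 0.642

0.642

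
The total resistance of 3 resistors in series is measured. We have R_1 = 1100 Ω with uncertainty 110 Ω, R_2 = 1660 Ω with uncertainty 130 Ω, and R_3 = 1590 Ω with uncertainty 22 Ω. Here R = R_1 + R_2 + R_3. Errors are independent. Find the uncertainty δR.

Each term contributes (cᵢ δxᵢ)² to (δR)²:
  (δR_1)² = 12100;  (δR_2)² = 16900;  (δR_3)² = 484
δR = √(29500) = 172 Ω

172 Ω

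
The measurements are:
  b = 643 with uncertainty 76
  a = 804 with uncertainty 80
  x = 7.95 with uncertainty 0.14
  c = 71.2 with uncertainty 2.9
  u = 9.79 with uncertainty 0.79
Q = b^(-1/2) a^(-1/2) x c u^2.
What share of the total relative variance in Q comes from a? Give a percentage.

7.28%

(δQ/Q)² = (−½·δb/b)² + (−½·δa/a)² + (1·δx/x)² + (1·δc/c)² + (2·δu/u)²
  b term: (-0.5×0.118)² = 0.00349
  a term: (-0.5×0.0995)² = 0.00248
  x term: (1×0.0176)² = 0.000310
  c term: (1×0.0407)² = 0.00166
  u term: (2×0.0807)² = 0.0260
Total = 0.0340. Share from a = 0.00248/0.0340 = 0.0728.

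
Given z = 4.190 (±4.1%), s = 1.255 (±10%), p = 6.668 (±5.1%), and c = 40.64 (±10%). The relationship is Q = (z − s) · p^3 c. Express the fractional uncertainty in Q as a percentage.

19.7%

Let u = z − s = 2.935. δu = √(δz² + δs²) = √(0.0295 + 0.0158) = 0.213, so δu/u = 0.0725.
Q is then a monomial in u, p, c:
δQ/Q = √((δu/u)² + (3·δp/p)² + (1·δc/c)²) = √(0.00525 + 0.0234 + 0.0100) = 0.197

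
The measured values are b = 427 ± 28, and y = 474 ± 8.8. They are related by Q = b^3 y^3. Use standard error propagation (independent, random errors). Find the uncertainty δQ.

1.7e+15

Products/powers → add relative errors in quadrature, weighted by exponent:
  (3·δb/b)² = (3×0.0656)² = 0.0387;  (3·δy/y)² = (3×0.0186)² = 0.00310
δQ/Q = √(0.0418) = 0.204
Q = 8.29e+15, so δQ = 0.204 × 8.29e+15 = 1.7e+15.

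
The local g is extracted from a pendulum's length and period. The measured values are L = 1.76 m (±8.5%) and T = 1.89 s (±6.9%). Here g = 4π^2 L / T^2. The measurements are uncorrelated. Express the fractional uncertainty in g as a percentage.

Each factor contributes (exponent × relative error)² to (δg/g)²:
  (1·δL/L)² = (1×0.0850)² = 0.00723;  (-2·δT/T)² = (-2×0.0690)² = 0.0190
δg/g = √(0.0263) = 0.162

16.2%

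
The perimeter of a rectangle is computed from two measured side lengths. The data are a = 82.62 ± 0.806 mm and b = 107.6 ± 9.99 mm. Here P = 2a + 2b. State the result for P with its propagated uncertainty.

380.4 ± 20.0 mm

P is a linear combination, so absolute uncertainties add in quadrature:
  (2·δa)² = 2.60;  (2·δb)² = 399
δP = √(402) = 20.0 mm
P = 380.4 mm.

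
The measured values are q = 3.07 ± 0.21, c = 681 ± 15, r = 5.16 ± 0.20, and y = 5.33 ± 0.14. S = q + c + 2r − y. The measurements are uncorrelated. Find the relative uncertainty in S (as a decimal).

0.0218

Sums and differences: (δS)² = Σ (cᵢ δxᵢ)².
  (δq)² = 0.0441;  (δc)² = 225;  (2·δr)² = 0.160;  (δy)² = 0.0196
δS = √(225) = 15.0
S = 689, so δS/S = 15.0/689 = 0.0218.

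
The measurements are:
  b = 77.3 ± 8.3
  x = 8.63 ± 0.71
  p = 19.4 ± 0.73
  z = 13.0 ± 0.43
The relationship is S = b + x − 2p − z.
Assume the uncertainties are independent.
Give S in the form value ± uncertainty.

Absolute uncertainties add in quadrature for a linear combination:
  (δb)² = 68.9;  (δx)² = 0.504;  (2·δp)² = 2.13;  (δz)² = 0.185
δS = √(71.7) = 8.47
S = 34.1.

34.1 ± 8.47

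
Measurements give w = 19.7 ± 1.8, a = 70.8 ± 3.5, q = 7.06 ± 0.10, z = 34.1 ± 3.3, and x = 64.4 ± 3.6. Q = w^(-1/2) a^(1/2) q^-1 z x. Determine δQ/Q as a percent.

12.4%

For a monomial Q ∝ w^(-1/2), a^(1/2), q^-1, z, x, fractional errors add in quadrature:
  (−½·δw/w)² = (-0.5×0.0914)² = 0.00209;  (½·δa/a)² = (0.5×0.0494)² = 0.000611;  (-1·δq/q)² = (-1×0.0142)² = 0.000201;  (1·δz/z)² = (1×0.0968)² = 0.00937;  (1·δx/x)² = (1×0.0559)² = 0.00312
δQ/Q = √(0.0154) = 0.124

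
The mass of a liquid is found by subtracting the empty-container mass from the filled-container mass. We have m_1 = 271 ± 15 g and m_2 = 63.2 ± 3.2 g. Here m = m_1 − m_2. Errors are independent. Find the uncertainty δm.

For a sum/difference, combine absolute errors in quadrature:
  (δm_1)² = 225;  (δm_2)² = 10.2
δm = √(235) = 15.3 g

15.3 g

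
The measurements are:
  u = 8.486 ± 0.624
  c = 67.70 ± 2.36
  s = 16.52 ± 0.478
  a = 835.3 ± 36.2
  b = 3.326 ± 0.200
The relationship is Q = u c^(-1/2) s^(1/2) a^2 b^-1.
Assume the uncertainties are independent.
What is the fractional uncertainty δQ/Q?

Products/powers → add relative errors in quadrature, weighted by exponent:
  (1·δu/u)² = (1×0.0735)² = 0.00541;  (−½·δc/c)² = (-0.5×0.0349)² = 0.000304;  (½·δs/s)² = (0.5×0.0289)² = 0.000209;  (2·δa/a)² = (2×0.0433)² = 0.00751;  (-1·δb/b)² = (-1×0.0601)² = 0.00362
δQ/Q = √(0.0170) = 0.131

0.131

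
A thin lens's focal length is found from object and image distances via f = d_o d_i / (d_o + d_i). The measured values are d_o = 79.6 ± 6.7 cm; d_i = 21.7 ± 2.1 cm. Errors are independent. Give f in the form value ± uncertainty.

17.1 ± 1.33 cm

∂f/∂d_o = (d_i/(d_o+d_i))² = 0.0459;  ∂f/∂d_i = (d_o/(d_o+d_i))² = 0.617
δf = √((∂f/∂d_o · δd_o)² + (∂f/∂d_i · δd_i)²) = √(0.0945 + 1.68) = 1.33 cm
f = 17.1 cm.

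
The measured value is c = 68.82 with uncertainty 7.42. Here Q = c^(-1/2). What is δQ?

0.00650

Each factor contributes (exponent × relative error)² to (δQ/Q)²:
  (−½·δc/c)² = (-0.5×0.108)² = 0.00291
δQ/Q = √(0.00291) = 0.0539
Q = 0.1205, so δQ = 0.0539 × 0.1205 = 0.00650.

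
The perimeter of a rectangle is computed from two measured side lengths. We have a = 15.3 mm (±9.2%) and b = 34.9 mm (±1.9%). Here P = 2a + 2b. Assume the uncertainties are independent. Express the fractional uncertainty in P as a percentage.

3.10%

Absolute uncertainties add in quadrature for a linear combination:
  (2·δa)² = 7.93;  (2·δb)² = 1.76
δP = √(9.68) = 3.11 mm
P = 100 mm, so δP/P = 3.11/100 = 0.0310.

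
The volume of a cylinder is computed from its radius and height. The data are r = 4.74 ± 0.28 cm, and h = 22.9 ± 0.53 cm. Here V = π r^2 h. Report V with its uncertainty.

Since V is a product/quotient, work with relative uncertainties:
  (2·δr/r)² = (2×0.0591)² = 0.0140;  (1·δh/h)² = (1×0.0231)² = 0.000536
δV/V = √(0.0145) = 0.120
V = 1620 cm^3, so δV = 0.120 × 1620 = 195 cm^3.

1620 ± 195 cm^3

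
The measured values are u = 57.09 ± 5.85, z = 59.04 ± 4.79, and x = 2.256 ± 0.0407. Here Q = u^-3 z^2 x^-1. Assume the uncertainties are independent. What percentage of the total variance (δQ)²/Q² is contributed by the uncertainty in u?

78.0%

(δQ/Q)² = (-3·δu/u)² + (2·δz/z)² + (-1·δx/x)²
  u term: (-3×0.102)² = 0.0945
  z term: (2×0.0811)² = 0.0263
  x term: (-1×0.0180)² = 0.000325
Total = 0.121. Share from u = 0.0945/0.121 = 0.780.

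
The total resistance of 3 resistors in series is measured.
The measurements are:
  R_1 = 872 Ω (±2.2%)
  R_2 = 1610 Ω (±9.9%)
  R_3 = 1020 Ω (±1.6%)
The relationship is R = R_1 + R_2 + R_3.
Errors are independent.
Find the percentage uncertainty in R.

4.61%

Each term contributes (cᵢ δxᵢ)² to (δR)²:
  (δR_1)² = 368;  (δR_2)² = 25400;  (δR_3)² = 266
δR = √(26000) = 161 Ω
R = 3500 Ω, so δR/R = 161/3500 = 0.0461.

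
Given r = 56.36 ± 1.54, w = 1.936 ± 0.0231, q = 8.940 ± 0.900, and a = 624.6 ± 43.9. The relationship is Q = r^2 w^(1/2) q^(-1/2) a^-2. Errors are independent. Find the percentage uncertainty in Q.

Each factor contributes (exponent × relative error)² to (δQ/Q)²:
  (2·δr/r)² = (2×0.0273)² = 0.00299;  (½·δw/w)² = (0.5×0.0119)² = 3.56e-05;  (−½·δq/q)² = (-0.5×0.101)² = 0.00253;  (-2·δa/a)² = (-2×0.0703)² = 0.0198
δQ/Q = √(0.0253) = 0.159

15.9%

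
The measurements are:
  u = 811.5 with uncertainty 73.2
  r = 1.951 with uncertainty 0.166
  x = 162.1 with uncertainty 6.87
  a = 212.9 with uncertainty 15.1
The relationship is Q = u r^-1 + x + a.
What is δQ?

54.2

Let p = u·r^-1 = 415.9. δp/p = √((1·δu/u)² + (-1·δr/r)²) = √(0.00814 + 0.00724) = 0.124, so δp = 51.6.
Q = p + x + a: δQ = √(δp² + δx² + δa²) = √(2660 + 47.2 + 228) = 54.2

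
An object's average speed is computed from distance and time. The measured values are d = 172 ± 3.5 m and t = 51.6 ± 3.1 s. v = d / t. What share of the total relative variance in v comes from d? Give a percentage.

10.3%

(δv/v)² = (1·δd/d)² + (-1·δt/t)²
  d term: (1×0.0203)² = 0.000414
  t term: (-1×0.0601)² = 0.00361
Total = 0.00402. Share from d = 0.000414/0.00402 = 0.103.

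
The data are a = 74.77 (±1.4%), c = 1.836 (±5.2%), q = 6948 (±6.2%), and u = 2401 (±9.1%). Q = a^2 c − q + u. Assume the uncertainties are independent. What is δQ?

Let p = a^2·c = 10260. δp/p = √((2·δa/a)² + (1·δc/c)²) = √(0.000784 + 0.00270) = 0.0591, so δp = 606.
Q = p − q + u: δQ = √(δp² + δq² + δu²) = √(3.67e+05 + 1.86e+05 + 47700) = 775

775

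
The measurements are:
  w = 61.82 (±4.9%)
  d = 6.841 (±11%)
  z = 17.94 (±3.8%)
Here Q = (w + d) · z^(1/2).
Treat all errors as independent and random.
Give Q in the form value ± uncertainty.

Let u = w + d = 68.66. δu = √(δw² + δd²) = √(9.18 + 0.566) = 3.12, so δu/u = 0.0455.
Q is then a monomial in u, z:
δQ/Q = √((δu/u)² + (½·δz/z)²) = √(0.00207 + 0.000361) = 0.0493
Q = 290.8, so δQ = 0.0493 × 290.8 = 14.3.

290.8 ± 14.3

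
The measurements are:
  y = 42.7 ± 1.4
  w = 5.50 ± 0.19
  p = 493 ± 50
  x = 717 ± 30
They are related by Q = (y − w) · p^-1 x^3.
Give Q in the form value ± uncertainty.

(2.78 ± 0.461) × 10^7

Let u = y − w = 37.2. δu = √(δy² + δw²) = √(1.96 + 0.0361) = 1.41, so δu/u = 0.0380.
Q is then a monomial in u, p, x:
δQ/Q = √((δu/u)² + (-1·δp/p)² + (3·δx/x)²) = √(0.00144 + 0.0103 + 0.0158) = 0.166
Q = 2.78e+07, so δQ = 0.166 × 2.78e+07 = 4.61e+06.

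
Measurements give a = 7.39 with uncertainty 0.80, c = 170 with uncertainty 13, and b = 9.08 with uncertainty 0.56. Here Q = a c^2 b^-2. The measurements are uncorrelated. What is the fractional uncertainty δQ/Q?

0.224

Each factor contributes (exponent × relative error)² to (δQ/Q)²:
  (1·δa/a)² = (1×0.108)² = 0.0117;  (2·δc/c)² = (2×0.0765)² = 0.0234;  (-2·δb/b)² = (-2×0.0617)² = 0.0152
δQ/Q = √(0.0503) = 0.224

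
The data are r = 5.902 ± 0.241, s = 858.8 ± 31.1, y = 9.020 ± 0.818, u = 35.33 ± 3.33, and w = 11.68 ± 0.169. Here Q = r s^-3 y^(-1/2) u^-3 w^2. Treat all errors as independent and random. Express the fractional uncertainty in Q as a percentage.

31.0%

Since Q is a product/quotient, work with relative uncertainties:
  (1·δr/r)² = (1×0.0408)² = 0.00167;  (-3·δs/s)² = (-3×0.0362)² = 0.0118;  (−½·δy/y)² = (-0.5×0.0907)² = 0.00206;  (-3·δu/u)² = (-3×0.0943)² = 0.0800;  (2·δw/w)² = (2×0.0145)² = 0.000837
δQ/Q = √(0.0963) = 0.310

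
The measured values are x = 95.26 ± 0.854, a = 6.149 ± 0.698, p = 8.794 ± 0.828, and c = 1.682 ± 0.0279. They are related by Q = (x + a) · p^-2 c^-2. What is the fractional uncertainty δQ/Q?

0.192

Let u = x + a = 101.4. δu = √(δx² + δa²) = √(0.729 + 0.487) = 1.10, so δu/u = 0.0109.
Q is then a monomial in u, p, c:
δQ/Q = √((δu/u)² + (-2·δp/p)² + (-2·δc/c)²) = √(0.000118 + 0.0355 + 0.00110) = 0.192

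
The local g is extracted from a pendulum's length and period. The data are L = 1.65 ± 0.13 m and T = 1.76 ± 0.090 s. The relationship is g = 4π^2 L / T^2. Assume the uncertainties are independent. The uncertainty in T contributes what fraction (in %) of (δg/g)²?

62.8%

(δg/g)² = (1·δL/L)² + (-2·δT/T)²
  L term: (1×0.0788)² = 0.00621
  T term: (-2×0.0511)² = 0.0105
Total = 0.0167. Share from T = 0.0105/0.0167 = 0.628.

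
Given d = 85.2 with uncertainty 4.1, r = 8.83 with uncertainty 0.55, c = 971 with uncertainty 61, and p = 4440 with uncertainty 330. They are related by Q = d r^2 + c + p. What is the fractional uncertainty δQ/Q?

0.0787

Let w = d·r^2 = 6640. δw/w = √((1·δd/d)² + (2·δr/r)²) = √(0.00232 + 0.0155) = 0.134, so δw = 887.
Q = w + c + p: δQ = √(δw² + δc² + δp²) = √(7.87e+05 + 3720 + 1.09e+05) = 948
Q = 12100, so δQ/Q = 948/12100 = 0.0787.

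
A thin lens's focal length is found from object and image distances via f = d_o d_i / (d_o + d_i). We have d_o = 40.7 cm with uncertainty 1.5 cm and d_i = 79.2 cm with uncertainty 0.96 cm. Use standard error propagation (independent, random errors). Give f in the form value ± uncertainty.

∂f/∂d_o = (d_i/(d_o+d_i))² = 0.436;  ∂f/∂d_i = (d_o/(d_o+d_i))² = 0.115
δf = √((∂f/∂d_o · δd_o)² + (∂f/∂d_i · δd_i)²) = √(0.428 + 0.0122) = 0.664 cm
f = 26.9 cm.

26.9 ± 0.664 cm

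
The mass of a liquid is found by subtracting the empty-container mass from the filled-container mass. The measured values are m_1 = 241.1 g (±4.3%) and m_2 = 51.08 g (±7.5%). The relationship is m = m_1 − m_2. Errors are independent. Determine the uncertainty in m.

11.1 g

Each term contributes (cᵢ δxᵢ)² to (δm)²:
  (δm_1)² = 107;  (δm_2)² = 14.7
δm = √(122) = 11.1 g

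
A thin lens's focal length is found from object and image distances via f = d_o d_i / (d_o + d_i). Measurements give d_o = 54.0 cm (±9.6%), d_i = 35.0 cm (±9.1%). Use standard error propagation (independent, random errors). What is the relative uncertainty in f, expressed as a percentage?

6.69%

∂f/∂d_o = (d_i/(d_o+d_i))² = 0.155;  ∂f/∂d_i = (d_o/(d_o+d_i))² = 0.368
δf = √((∂f/∂d_o · δd_o)² + (∂f/∂d_i · δd_i)²) = √(0.643 + 1.37) = 1.42 cm
f = 21.2 cm, so δf/f = 1.42/21.2 = 0.0669.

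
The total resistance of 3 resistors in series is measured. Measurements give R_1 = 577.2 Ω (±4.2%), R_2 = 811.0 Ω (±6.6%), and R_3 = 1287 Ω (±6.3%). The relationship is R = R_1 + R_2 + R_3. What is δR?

100 Ω

Absolute uncertainties add in quadrature for a linear combination:
  (δR_1)² = 588;  (δR_2)² = 2870;  (δR_3)² = 6570
δR = √(10000) = 100 Ω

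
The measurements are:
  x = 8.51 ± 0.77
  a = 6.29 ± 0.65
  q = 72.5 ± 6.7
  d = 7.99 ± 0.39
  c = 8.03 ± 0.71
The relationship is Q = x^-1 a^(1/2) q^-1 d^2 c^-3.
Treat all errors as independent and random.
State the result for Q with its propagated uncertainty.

Each factor contributes (exponent × relative error)² to (δQ/Q)²:
  (-1·δx/x)² = (-1×0.0905)² = 0.00819;  (½·δa/a)² = (0.5×0.103)² = 0.00267;  (-1·δq/q)² = (-1×0.0924)² = 0.00854;  (2·δd/d)² = (2×0.0488)² = 0.00953;  (-3·δc/c)² = (-3×0.0884)² = 0.0704
δQ/Q = √(0.0993) = 0.315
Q = 0.000501, so δQ = 0.315 × 0.000501 = 0.000158.

0.000501 ± 0.000158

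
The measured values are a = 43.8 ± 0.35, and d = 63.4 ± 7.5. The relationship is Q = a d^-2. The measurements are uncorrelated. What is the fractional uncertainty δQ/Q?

Each factor contributes (exponent × relative error)² to (δQ/Q)²:
  (1·δa/a)² = (1×0.00799)² = 6.39e-05;  (-2·δd/d)² = (-2×0.118)² = 0.0560
δQ/Q = √(0.0560) = 0.237

0.237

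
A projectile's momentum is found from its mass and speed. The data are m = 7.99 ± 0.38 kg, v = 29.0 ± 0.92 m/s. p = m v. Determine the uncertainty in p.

For a monomial p ∝ m, v, fractional errors add in quadrature:
  (1·δm/m)² = (1×0.0476)² = 0.00226;  (1·δv/v)² = (1×0.0317)² = 0.00101
δp/p = √(0.00327) = 0.0572
p = 232 kg·m/s, so δp = 0.0572 × 232 = 13.2 kg·m/s.

13.2 kg·m/s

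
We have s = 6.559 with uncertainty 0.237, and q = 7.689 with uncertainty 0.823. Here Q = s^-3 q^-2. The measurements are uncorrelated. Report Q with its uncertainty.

(5.994 ± 1.44) × 10^-5

Each factor contributes (exponent × relative error)² to (δQ/Q)²:
  (-3·δs/s)² = (-3×0.0361)² = 0.0118;  (-2·δq/q)² = (-2×0.107)² = 0.0458
δQ/Q = √(0.0576) = 0.240
Q = 5.994e-05, so δQ = 0.240 × 5.994e-05 = 1.44e-05.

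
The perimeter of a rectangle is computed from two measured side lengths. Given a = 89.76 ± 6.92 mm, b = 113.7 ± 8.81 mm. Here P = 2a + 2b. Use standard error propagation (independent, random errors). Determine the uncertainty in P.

22.4 mm

Absolute uncertainties add in quadrature for a linear combination:
  (2·δa)² = 192;  (2·δb)² = 310
δP = √(502) = 22.4 mm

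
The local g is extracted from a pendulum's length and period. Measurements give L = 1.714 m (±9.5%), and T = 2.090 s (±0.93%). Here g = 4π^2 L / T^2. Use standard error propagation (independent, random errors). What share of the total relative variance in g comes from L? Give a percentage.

(δg/g)² = (1·δL/L)² + (-2·δT/T)²
  L term: (1×0.0950)² = 0.00903
  T term: (-2×0.00930)² = 0.000346
Total = 0.00937. Share from L = 0.00903/0.00937 = 0.963.

96.3%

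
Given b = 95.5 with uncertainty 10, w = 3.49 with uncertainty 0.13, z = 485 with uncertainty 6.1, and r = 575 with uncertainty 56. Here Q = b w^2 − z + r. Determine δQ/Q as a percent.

Let p = b·w^2 = 1160. δp/p = √((1·δb/b)² + (2·δw/w)²) = √(0.0110 + 0.00555) = 0.129, so δp = 149.
Q = p − z + r: δQ = √(δp² + δz² + δr²) = √(22300 + 37.2 + 3140) = 160
Q = 1250, so δQ/Q = 160/1250 = 0.127.

12.7%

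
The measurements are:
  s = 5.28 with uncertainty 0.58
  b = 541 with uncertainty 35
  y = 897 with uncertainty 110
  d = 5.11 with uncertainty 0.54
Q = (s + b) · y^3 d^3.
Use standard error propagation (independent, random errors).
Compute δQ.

2.58e+13

Let u = s + b = 546. δu = √(δs² + δb²) = √(0.336 + 1220) = 35.0, so δu/u = 0.0641.
Q is then a monomial in u, y, d:
δQ/Q = √((δu/u)² + (3·δy/y)² + (3·δd/d)²) = √(0.00411 + 0.135 + 0.101) = 0.490
Q = 5.26e+13, so δQ = 0.490 × 5.26e+13 = 2.58e+13.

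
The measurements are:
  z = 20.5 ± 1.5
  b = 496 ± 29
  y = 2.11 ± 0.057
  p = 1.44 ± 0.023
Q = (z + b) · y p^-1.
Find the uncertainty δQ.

48.7

Let u = z + b = 516. δu = √(δz² + δb²) = √(2.25 + 841) = 29.0, so δu/u = 0.0562.
Q is then a monomial in u, y, p:
δQ/Q = √((δu/u)² + (1·δy/y)² + (-1·δp/p)²) = √(0.00316 + 0.000730 + 0.000255) = 0.0644
Q = 757, so δQ = 0.0644 × 757 = 48.7.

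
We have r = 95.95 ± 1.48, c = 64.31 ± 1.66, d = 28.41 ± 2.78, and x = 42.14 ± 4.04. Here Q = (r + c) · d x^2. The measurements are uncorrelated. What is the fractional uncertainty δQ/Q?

0.216

Let u = r + c = 160.3. δu = √(δr² + δc²) = √(2.19 + 2.76) = 2.22, so δu/u = 0.0139.
Q is then a monomial in u, d, x:
δQ/Q = √((δu/u)² + (1·δd/d)² + (2·δx/x)²) = √(0.000193 + 0.00958 + 0.0368) = 0.216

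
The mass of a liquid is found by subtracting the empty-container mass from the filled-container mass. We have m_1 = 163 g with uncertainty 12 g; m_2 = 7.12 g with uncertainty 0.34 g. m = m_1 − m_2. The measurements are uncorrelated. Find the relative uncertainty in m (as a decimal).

0.0770

Each term contributes (cᵢ δxᵢ)² to (δm)²:
  (δm_1)² = 144;  (δm_2)² = 0.116
δm = √(144) = 12.0 g
m = 156 g, so δm/m = 12.0/156 = 0.0770.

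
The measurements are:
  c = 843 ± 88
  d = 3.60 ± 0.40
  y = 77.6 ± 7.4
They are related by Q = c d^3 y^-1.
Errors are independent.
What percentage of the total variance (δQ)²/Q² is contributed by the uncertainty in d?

(δQ/Q)² = (1·δc/c)² + (3·δd/d)² + (-1·δy/y)²
  c term: (1×0.104)² = 0.0109
  d term: (3×0.111)² = 0.111
  y term: (-1×0.0954)² = 0.00909
Total = 0.131. Share from d = 0.111/0.131 = 0.848.

84.8%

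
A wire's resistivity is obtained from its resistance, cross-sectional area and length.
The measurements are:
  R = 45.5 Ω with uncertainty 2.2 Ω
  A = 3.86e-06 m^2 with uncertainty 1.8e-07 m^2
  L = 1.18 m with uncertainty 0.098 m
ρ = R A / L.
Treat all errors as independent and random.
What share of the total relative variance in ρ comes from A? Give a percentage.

19.1%

(δρ/ρ)² = (1·δR/R)² + (1·δA/A)² + (-1·δL/L)²
  R term: (1×0.0484)² = 0.00234
  A term: (1×0.0466)² = 0.00217
  L term: (-1×0.0831)² = 0.00690
Total = 0.0114. Share from A = 0.00217/0.0114 = 0.191.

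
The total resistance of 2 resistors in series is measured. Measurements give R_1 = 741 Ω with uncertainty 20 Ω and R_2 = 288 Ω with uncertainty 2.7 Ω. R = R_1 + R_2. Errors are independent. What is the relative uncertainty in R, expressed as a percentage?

Sums and differences: (δR)² = Σ (cᵢ δxᵢ)².
  (δR_1)² = 400;  (δR_2)² = 7.29
δR = √(407) = 20.2 Ω
R = 1030 Ω, so δR/R = 20.2/1030 = 0.0196.

1.96%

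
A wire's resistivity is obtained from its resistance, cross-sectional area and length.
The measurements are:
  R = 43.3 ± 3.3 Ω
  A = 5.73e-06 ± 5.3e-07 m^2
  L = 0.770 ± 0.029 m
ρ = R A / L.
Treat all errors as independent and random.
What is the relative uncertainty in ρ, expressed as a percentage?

ρ is a product of powers, so relative uncertainties combine in quadrature:
  (1·δR/R)² = (1×0.0762)² = 0.00581;  (1·δA/A)² = (1×0.0925)² = 0.00856;  (-1·δL/L)² = (-1×0.0377)² = 0.00142
δρ/ρ = √(0.0158) = 0.126

12.6%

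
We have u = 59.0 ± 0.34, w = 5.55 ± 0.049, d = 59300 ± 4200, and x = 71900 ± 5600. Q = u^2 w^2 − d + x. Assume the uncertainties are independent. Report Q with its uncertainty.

(1.20 ± 0.0736) × 10^5

Let p = u^2·w^2 = 1.07e+05. δp/p = √((2·δu/u)² + (2·δw/w)²) = √(0.000133 + 0.000312) = 0.0211, so δp = 2260.
Q = p − d + x: δQ = √(δp² + δd² + δx²) = √(5.11e+06 + 1.76e+07 + 3.14e+07) = 7360
Q = 1.2e+05.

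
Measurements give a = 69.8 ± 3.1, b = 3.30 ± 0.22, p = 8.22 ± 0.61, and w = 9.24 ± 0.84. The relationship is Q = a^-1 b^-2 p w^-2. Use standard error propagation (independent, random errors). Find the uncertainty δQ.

3.06e-05

For a monomial Q ∝ a^-1, b^-2, p, w^-2, fractional errors add in quadrature:
  (-1·δa/a)² = (-1×0.0444)² = 0.00197;  (-2·δb/b)² = (-2×0.0667)² = 0.0178;  (1·δp/p)² = (1×0.0742)² = 0.00551;  (-2·δw/w)² = (-2×0.0909)² = 0.0331
δQ/Q = √(0.0583) = 0.241
Q = 0.000127, so δQ = 0.241 × 0.000127 = 3.06e-05.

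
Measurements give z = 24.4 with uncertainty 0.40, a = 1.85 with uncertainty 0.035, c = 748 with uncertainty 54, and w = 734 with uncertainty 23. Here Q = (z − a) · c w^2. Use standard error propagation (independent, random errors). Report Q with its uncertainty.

(9.09 ± 0.884) × 10^9

Let u = z − a = 22.5. δu = √(δz² + δa²) = √(0.160 + 0.00123) = 0.402, so δu/u = 0.0178.
Q is then a monomial in u, c, w:
δQ/Q = √((δu/u)² + (1·δc/c)² + (2·δw/w)²) = √(0.000317 + 0.00521 + 0.00393) = 0.0972
Q = 9.09e+09, so δQ = 0.0972 × 9.09e+09 = 8.84e+08.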